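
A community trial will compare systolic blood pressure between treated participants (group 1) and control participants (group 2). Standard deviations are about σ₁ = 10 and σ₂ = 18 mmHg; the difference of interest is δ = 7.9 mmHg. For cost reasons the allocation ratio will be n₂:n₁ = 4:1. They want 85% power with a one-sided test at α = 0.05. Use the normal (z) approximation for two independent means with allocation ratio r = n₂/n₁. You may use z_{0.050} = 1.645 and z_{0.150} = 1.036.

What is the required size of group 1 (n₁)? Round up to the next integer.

n₁ = 21

n₁ = (z_α + z_β)² · (σ₁² + σ₂²/r) / δ²
   = (1.645 + 1.036)² · (10² + 18²/4) / 7.9²
   = 7.1878 · (100 + 81) / 62.41
   = 7.1878 · 181 / 62.41
   = 20.85
Round up → n₁ = 21; n₂ = r·n₁ = 4 × 21 = 84.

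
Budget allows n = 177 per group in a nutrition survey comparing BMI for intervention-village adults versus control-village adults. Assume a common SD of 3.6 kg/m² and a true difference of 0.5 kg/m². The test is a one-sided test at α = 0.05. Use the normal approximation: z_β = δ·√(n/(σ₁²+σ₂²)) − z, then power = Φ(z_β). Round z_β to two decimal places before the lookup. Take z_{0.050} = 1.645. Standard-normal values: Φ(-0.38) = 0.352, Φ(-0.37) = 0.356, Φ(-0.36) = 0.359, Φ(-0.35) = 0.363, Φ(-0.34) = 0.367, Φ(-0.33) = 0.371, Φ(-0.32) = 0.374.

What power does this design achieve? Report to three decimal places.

z_β = δ·√(n/(σ₁²+σ₂²)) − z_α
    = 0.5 · √(177/25.92) − 1.645
    = 0.5 · 2.61318 − 1.645
    = 1.3066 − 1.645 = -0.3384 → -0.34
Power = Φ(-0.34) = 0.367.

Power ≈ 0.367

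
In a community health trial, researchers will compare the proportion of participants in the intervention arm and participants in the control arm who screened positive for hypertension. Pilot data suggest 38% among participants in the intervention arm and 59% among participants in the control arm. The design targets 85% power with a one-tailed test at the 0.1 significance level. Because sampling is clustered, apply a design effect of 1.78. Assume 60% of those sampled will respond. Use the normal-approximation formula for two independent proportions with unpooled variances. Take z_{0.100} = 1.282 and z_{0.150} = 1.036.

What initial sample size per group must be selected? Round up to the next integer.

n = 173 per group

n = (z_α + z_β)² · [p₁(1−p₁) + p₂(1−p₂)] / (p₁ − p₂)²
  = (1.282 + 1.036)² · (0.38·0.62 + 0.59·0.41) / (-0.21)²
  = (2.318)² · (0.2356 + 0.2419) / 0.0441
  = 5.3731 · 0.4775 / 0.0441
  = 58.18
Design effect: 1.78 × 58.18 = 103.56.
Adjust for 60% response: 103.56 / 0.60 = 172.60.
Round up → n = 173 per group.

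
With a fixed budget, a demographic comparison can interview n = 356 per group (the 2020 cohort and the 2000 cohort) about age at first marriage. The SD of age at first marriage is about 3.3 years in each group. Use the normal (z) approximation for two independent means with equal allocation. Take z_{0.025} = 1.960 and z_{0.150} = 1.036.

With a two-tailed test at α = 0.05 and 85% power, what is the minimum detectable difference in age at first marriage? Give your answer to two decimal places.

Minimum detectable difference ≈ 0.74 years

δ = (z_{α/2} + z_β) · √((σ₁²+σ₂²)/n)
  = (1.960 + 1.036) · √(21.78/356)
  = 2.996 · √0.06118
  = 2.996 · 0.2473
  = 0.7410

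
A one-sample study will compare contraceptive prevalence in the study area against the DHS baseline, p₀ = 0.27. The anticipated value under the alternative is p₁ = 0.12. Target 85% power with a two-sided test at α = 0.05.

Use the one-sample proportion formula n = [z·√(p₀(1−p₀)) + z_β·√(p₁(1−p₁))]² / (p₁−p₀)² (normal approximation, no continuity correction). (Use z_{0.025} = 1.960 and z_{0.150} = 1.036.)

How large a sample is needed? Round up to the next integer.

n = [z_{α/2}·√(p₀q₀) + z_β·√(p₁q₁)]² / (p₁ − p₀)²
  = [1.960·√(0.27·0.73) + 1.036·√(0.12·0.88)]² / (-0.15)²
  = [1.960·0.4440 + 1.036·0.3250]² / 0.0225
  = [1.2068]² / 0.0225
  = 64.73
Round up → n = 65.

n = 65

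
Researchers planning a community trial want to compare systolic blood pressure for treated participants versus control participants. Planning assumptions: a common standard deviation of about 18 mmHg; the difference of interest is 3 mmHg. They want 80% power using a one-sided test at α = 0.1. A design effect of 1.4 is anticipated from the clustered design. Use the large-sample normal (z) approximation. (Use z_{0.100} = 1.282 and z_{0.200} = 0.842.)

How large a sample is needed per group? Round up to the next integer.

n = (z_α + z_β)² · (σ₁² + σ₂²) / δ²
  = (1.282 + 0.842)² · (2·18² = 648) / 3²
  = 4.5114 · 648 / 9
  = 324.82
Design effect: 1.4 × 324.82 = 454.75.
Round up → n = 455 per group.

n = 455 per group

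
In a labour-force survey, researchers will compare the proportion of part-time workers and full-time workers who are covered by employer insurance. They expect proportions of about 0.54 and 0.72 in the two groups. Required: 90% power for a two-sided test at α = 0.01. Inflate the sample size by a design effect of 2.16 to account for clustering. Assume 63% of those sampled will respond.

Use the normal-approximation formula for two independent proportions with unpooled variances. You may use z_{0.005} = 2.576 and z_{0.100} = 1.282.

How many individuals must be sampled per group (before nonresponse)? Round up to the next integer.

n = 709 per group

n = (z_{α/2} + z_β)² · [p₁(1−p₁) + p₂(1−p₂)] / (p₁ − p₂)²
  = (2.576 + 1.282)² · (0.54·0.46 + 0.72·0.28) / (-0.18)²
  = (3.858)² · (0.2484 + 0.2016) / 0.0324
  = 14.8842 · 0.4500 / 0.0324
  = 206.72
Design effect: 2.16 × 206.72 = 446.52.
Adjust for 63% response: 446.52 / 0.63 = 708.77.
Round up → n = 709 per group.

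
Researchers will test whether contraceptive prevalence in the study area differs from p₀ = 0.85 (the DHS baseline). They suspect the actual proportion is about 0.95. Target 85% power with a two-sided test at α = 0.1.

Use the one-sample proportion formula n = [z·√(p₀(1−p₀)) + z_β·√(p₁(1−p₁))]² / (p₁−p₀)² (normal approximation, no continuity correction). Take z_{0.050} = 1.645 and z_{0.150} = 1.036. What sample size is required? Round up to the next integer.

n = [z_{α/2}·√(p₀q₀) + z_β·√(p₁q₁)]² / (p₁ − p₀)²
  = [1.645·√(0.85·0.15) + 1.036·√(0.95·0.05)]² / (0.10)²
  = [1.645·0.3571 + 1.036·0.2179]² / 0.0100
  = [0.8132]² / 0.0100
  = 66.13
Round up → n = 67.

n = 67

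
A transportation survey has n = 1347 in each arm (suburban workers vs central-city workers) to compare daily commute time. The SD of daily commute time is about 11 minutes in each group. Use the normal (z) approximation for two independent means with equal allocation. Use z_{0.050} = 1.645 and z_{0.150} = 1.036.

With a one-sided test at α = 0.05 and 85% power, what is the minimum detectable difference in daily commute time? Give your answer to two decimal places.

Minimum detectable difference ≈ 1.14 minutes

δ = (z_α + z_β) · √((σ₁²+σ₂²)/n)
  = (1.645 + 1.036) · √(242/1347)
  = 2.681 · √0.17966
  = 2.681 · 0.4239
  = 1.1364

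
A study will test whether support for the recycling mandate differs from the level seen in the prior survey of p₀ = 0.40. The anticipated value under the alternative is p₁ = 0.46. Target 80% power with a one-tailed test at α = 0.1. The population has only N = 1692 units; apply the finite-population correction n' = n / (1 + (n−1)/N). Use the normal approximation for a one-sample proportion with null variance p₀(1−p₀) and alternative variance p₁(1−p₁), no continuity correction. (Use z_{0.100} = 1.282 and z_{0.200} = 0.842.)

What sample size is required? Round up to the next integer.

n = [z_α·√(p₀q₀) + z_β·√(p₁q₁)]² / (p₁ − p₀)²
  = [1.282·√(0.40·0.60) + 0.842·√(0.46·0.54)]² / (0.06)²
  = [1.282·0.4899 + 0.842·0.4984]² / 0.0036
  = [1.0477]² / 0.0036
  = 304.91
Finite-population correction (N = 1692): 304.91 / (1 + (304.91 − 1)/1692) = 258.48.
Round up → n = 259.

n = 259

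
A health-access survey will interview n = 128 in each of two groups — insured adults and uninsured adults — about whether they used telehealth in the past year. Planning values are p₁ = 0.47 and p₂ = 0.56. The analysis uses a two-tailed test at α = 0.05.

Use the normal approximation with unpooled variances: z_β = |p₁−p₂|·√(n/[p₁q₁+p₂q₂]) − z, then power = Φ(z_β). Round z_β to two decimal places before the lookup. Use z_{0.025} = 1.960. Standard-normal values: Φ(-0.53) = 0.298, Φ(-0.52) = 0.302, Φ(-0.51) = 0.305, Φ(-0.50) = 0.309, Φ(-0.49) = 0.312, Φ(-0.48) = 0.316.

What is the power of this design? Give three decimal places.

Power ≈ 0.305

z_β = |p₁−p₂|·√(n/[p₁q₁+p₂q₂]) − z_{α/2}
    = 0.09 · √(128/0.4955) − 1.960
    = 0.09 · 16.0725 − 1.960
    = 1.4465 − 1.960 = -0.5135 → -0.51
Power = Φ(-0.51) = 0.305.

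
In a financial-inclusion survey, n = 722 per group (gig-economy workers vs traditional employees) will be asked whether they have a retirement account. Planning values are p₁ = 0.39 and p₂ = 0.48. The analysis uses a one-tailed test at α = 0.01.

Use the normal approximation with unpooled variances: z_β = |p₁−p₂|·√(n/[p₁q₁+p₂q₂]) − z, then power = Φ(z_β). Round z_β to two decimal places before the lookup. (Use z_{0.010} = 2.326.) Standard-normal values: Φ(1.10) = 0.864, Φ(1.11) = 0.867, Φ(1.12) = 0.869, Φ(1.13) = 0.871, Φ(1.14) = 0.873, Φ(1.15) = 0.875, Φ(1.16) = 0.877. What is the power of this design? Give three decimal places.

Power ≈ 0.873

z_β = |p₁−p₂|·√(n/[p₁q₁+p₂q₂]) − z_α
    = 0.09 · √(722/0.4875) − 2.326
    = 0.09 · 38.4841 − 2.326
    = 3.4636 − 2.326 = 1.1376 → 1.14
Power = Φ(1.14) = 0.873.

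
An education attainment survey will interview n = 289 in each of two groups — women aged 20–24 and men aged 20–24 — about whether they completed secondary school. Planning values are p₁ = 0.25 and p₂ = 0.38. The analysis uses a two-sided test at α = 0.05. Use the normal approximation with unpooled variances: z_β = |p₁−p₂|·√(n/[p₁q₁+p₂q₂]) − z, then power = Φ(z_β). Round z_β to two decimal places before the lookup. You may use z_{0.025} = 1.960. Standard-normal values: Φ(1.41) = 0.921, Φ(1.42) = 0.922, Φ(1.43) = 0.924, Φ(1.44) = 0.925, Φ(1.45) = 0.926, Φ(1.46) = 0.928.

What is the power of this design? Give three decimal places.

z_β = |p₁−p₂|·√(n/[p₁q₁+p₂q₂]) − z_{α/2}
    = 0.13 · √(289/0.4231) − 1.960
    = 0.13 · 26.1353 − 1.960
    = 3.3976 − 1.960 = 1.4376 → 1.44
Power = Φ(1.44) = 0.925.

Power ≈ 0.925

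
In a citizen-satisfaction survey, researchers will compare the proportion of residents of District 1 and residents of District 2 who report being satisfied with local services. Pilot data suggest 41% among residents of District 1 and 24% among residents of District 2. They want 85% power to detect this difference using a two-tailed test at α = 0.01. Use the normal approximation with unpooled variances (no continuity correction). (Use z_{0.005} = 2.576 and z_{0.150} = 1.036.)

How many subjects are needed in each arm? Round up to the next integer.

n = (z_{α/2} + z_β)² · [p₁(1−p₁) + p₂(1−p₂)] / (p₁ − p₂)²
  = (2.576 + 1.036)² · (0.41·0.59 + 0.24·0.76) / (0.17)²
  = (3.612)² · (0.2419 + 0.1824) / 0.0289
  = 13.0465 · 0.4243 / 0.0289
  = 191.54
Round up → n = 192 per group.

n = 192 per group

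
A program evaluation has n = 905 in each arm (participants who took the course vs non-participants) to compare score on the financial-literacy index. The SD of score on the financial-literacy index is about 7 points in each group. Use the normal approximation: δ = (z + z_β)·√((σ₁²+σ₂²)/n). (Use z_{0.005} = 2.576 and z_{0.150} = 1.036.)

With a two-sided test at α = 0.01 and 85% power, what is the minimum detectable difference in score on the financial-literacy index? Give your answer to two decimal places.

Minimum detectable difference ≈ 1.19 points

δ = (z_{α/2} + z_β) · √((σ₁²+σ₂²)/n)
  = (2.576 + 1.036) · √(98/905)
  = 3.612 · √0.10829
  = 3.612 · 0.3291
  = 1.1886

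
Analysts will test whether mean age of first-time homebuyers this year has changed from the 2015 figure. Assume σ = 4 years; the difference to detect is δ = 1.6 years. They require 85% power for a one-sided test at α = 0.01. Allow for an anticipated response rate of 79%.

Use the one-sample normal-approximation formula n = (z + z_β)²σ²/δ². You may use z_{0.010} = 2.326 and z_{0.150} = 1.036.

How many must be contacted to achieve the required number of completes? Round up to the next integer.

n = (z_α + z_β)² · σ² / δ²
  = (2.326 + 1.036)² · 4² / 1.6²
  = 11.3030 · 16 / 2.56
  = 70.64
Adjust for 79% response: 70.64 / 0.79 = 89.42.
Round up → n = 90.

n = 90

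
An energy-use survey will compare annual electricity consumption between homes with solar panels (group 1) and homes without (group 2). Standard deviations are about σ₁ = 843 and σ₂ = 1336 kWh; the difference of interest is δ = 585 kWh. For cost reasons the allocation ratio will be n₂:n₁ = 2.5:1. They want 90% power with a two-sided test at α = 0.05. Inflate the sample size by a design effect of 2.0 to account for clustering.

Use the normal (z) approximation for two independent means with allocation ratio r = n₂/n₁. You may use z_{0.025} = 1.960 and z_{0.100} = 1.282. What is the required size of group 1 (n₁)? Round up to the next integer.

n₁ = (z_{α/2} + z_β)² · (σ₁² + σ₂²/r) / δ²
   = (1.960 + 1.282)² · (843² + 1336²/2.5) / 585²
   = 10.5106 · (710649 + 713958.4) / 342225
   = 10.5106 · 1424607.4 / 342225
   = 43.75
Design effect: 2.0 × 43.75 = 87.51.
Round up → n₁ = 88; n₂ = r·n₁ = 2.5 × 88 = 220.

n₁ = 88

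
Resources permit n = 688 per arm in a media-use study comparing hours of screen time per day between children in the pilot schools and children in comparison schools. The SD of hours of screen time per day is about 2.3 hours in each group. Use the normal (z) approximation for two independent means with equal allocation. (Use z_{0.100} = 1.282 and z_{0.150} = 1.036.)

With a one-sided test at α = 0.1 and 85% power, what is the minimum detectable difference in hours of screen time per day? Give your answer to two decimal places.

Minimum detectable difference ≈ 0.29 hours

δ = (z_α + z_β) · √((σ₁²+σ₂²)/n)
  = (1.282 + 1.036) · √(10.58/688)
  = 2.318 · √0.01538
  = 2.318 · 0.1240
  = 0.2874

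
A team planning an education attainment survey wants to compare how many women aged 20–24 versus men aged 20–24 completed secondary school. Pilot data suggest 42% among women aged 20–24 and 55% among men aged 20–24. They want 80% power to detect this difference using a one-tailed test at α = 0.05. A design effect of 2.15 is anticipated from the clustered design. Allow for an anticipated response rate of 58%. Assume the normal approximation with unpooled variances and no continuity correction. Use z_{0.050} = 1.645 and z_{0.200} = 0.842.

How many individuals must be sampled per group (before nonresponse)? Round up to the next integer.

n = 667 per group

n = (z_α + z_β)² · [p₁(1−p₁) + p₂(1−p₂)] / (p₁ − p₂)²
  = (1.645 + 0.842)² · (0.42·0.58 + 0.55·0.45) / (-0.13)²
  = (2.487)² · (0.2436 + 0.2475) / 0.0169
  = 6.1852 · 0.4911 / 0.0169
  = 179.74
Design effect: 2.15 × 179.74 = 386.43.
Adjust for 58% response: 386.43 / 0.58 = 666.26.
Round up → n = 667 per group.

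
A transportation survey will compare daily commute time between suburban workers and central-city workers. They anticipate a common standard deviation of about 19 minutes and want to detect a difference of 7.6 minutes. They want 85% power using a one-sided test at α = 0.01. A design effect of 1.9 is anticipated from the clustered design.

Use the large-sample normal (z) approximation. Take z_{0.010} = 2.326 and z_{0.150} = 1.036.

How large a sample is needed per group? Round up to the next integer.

n = (z_α + z_β)² · (σ₁² + σ₂²) / δ²
  = (2.326 + 1.036)² · (2·19² = 722) / 7.6²
  = 11.3030 · 722 / 57.76
  = 141.29
Design effect: 1.9 × 141.29 = 268.45.
Round up → n = 269 per group.

n = 269 per group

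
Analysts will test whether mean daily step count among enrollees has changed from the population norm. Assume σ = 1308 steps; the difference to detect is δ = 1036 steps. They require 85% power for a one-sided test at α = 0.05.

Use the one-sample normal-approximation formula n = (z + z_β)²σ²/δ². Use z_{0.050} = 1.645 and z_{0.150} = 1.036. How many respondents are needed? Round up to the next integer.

n = (z_α + z_β)² · σ² / δ²
  = (1.645 + 1.036)² · 1308² / 1036²
  = 7.1878 · 1710864 / 1073296
  = 11.46
Round up → n = 12.

n = 12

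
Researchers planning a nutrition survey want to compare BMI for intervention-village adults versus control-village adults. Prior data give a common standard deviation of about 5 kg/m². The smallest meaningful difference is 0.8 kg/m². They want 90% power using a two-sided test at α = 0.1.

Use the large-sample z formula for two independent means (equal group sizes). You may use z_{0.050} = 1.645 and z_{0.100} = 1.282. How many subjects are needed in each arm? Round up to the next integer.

n = 670 per group

n = (z_{α/2} + z_β)² · (σ₁² + σ₂²) / δ²
  = (1.645 + 1.282)² · (2·5² = 50) / 0.8²
  = 8.5673 · 50 / 0.64
  = 669.32
Round up → n = 670 per group.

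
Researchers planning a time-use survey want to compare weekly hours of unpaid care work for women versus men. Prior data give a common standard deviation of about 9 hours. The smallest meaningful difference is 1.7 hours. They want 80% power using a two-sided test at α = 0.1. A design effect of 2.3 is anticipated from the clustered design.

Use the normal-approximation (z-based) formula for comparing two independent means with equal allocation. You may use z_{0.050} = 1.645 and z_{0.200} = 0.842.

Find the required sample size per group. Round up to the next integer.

n = 798 per group

n = (z_{α/2} + z_β)² · (σ₁² + σ₂²) / δ²
  = (1.645 + 0.842)² · (2·9² = 162) / 1.7²
  = 6.1852 · 162 / 2.89
  = 346.71
Design effect: 2.3 × 346.71 = 797.44.
Round up → n = 798 per group.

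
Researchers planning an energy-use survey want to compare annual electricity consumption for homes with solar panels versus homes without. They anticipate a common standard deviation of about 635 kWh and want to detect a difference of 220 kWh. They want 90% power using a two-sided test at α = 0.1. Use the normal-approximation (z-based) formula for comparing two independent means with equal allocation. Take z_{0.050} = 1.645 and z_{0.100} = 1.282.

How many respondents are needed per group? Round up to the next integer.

n = 143 per group

n = (z_{α/2} + z_β)² · (σ₁² + σ₂²) / δ²
  = (1.645 + 1.282)² · (2·635² = 806450) / 220²
  = 8.5673 · 806450 / 48400
  = 142.75
Round up → n = 143 per group.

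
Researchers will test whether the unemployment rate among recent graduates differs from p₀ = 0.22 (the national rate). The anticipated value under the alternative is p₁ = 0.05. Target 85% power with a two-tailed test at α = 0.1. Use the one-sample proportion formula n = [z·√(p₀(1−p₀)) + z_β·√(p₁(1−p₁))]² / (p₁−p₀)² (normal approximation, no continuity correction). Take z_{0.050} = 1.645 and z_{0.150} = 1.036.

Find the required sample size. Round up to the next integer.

n = [z_{α/2}·√(p₀q₀) + z_β·√(p₁q₁)]² / (p₁ − p₀)²
  = [1.645·√(0.22·0.78) + 1.036·√(0.05·0.95)]² / (-0.17)²
  = [1.645·0.4142 + 1.036·0.2179]² / 0.0289
  = [0.9072]² / 0.0289
  = 28.48
Round up → n = 29.

n = 29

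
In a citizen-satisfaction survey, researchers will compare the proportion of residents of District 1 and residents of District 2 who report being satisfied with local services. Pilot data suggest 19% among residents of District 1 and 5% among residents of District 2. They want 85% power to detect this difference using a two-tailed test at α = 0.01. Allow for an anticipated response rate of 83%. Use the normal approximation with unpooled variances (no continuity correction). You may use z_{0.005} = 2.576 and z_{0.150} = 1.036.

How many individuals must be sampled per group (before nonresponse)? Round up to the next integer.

n = 162 per group

n = (z_{α/2} + z_β)² · [p₁(1−p₁) + p₂(1−p₂)] / (p₁ − p₂)²
  = (2.576 + 1.036)² · (0.19·0.81 + 0.05·0.95) / (0.14)²
  = (3.612)² · (0.1539 + 0.0475) / 0.0196
  = 13.0465 · 0.2014 / 0.0196
  = 134.06
Adjust for 83% response: 134.06 / 0.83 = 161.52.
Round up → n = 162 per group.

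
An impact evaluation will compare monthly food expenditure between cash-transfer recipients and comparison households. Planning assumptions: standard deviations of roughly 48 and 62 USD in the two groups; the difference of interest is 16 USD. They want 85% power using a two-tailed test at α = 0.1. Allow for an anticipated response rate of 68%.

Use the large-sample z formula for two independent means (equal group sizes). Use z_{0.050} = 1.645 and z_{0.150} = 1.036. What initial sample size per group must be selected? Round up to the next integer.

n = 254 per group

n = (z_{α/2} + z_β)² · (σ₁² + σ₂²) / δ²
  = (1.645 + 1.036)² · (48² + 62² = 6148) / 16²
  = 7.1878 · 6148 / 256
  = 172.62
Adjust for 68% response: 172.62 / 0.68 = 253.85.
Round up → n = 254 per group.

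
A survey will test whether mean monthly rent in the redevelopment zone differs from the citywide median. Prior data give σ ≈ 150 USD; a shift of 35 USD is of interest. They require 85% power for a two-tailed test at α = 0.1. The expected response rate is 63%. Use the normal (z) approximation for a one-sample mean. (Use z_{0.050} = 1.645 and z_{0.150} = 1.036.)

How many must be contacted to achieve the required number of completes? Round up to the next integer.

n = (z_{α/2} + z_β)² · σ² / δ²
  = (1.645 + 1.036)² · 150² / 35²
  = 7.1878 · 22500 / 1225
  = 132.02
Adjust for 63% response: 132.02 / 0.63 = 209.56.
Round up → n = 210.

n = 210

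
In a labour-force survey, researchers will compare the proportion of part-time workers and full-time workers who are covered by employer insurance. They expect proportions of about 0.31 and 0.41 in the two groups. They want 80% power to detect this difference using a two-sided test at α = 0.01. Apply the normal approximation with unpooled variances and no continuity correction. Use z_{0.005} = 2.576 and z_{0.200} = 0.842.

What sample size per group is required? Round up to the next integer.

n = (z_{α/2} + z_β)² · [p₁(1−p₁) + p₂(1−p₂)] / (p₁ − p₂)²
  = (2.576 + 0.842)² · (0.31·0.69 + 0.41·0.59) / (-0.10)²
  = (3.418)² · (0.2139 + 0.2419) / 0.0100
  = 11.6827 · 0.4558 / 0.0100
  = 532.50
Round up → n = 533 per group.

n = 533 per group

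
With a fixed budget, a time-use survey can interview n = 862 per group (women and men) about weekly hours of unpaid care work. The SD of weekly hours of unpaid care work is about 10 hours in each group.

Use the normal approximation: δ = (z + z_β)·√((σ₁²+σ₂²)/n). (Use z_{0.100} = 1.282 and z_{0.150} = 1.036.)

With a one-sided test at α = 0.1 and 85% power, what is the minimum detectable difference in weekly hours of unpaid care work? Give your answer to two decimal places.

Minimum detectable difference ≈ 1.12 hours

δ = (z_α + z_β) · √((σ₁²+σ₂²)/n)
  = (1.282 + 1.036) · √(200/862)
  = 2.318 · √0.23202
  = 2.318 · 0.4817
  = 1.1165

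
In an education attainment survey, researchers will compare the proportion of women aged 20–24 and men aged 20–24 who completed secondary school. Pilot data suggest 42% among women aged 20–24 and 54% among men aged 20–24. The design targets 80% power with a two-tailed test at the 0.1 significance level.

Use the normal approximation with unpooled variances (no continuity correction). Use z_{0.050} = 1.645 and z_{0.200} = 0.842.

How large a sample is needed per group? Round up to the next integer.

n = 212 per group

n = (z_{α/2} + z_β)² · [p₁(1−p₁) + p₂(1−p₂)] / (p₁ − p₂)²
  = (1.645 + 0.842)² · (0.42·0.58 + 0.54·0.46) / (-0.12)²
  = (2.487)² · (0.2436 + 0.2484) / 0.0144
  = 6.1852 · 0.4920 / 0.0144
  = 211.33
Round up → n = 212 per group.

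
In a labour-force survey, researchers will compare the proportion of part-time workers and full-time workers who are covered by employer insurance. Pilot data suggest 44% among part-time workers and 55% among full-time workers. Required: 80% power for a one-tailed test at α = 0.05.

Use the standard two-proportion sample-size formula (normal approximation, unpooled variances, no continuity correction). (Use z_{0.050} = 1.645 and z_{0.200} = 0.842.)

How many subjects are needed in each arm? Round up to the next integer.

n = 253 per group

n = (z_α + z_β)² · [p₁(1−p₁) + p₂(1−p₂)] / (p₁ − p₂)²
  = (1.645 + 0.842)² · (0.44·0.56 + 0.55·0.45) / (-0.11)²
  = (2.487)² · (0.2464 + 0.2475) / 0.0121
  = 6.1852 · 0.4939 / 0.0121
  = 252.47
Round up → n = 253 per group.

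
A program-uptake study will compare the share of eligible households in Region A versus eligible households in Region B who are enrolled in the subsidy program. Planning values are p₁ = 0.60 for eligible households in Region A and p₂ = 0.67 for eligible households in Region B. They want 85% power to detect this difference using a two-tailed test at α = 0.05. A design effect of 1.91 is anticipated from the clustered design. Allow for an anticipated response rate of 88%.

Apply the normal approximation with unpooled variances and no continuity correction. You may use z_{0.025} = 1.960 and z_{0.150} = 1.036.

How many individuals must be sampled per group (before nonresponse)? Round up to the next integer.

n = (z_{α/2} + z_β)² · [p₁(1−p₁) + p₂(1−p₂)] / (p₁ − p₂)²
  = (1.960 + 1.036)² · (0.60·0.40 + 0.67·0.33) / (-0.07)²
  = (2.996)² · (0.2400 + 0.2211) / 0.0049
  = 8.9760 · 0.4611 / 0.0049
  = 844.66
Design effect: 1.91 × 844.66 = 1613.30.
Adjust for 88% response: 1613.30 / 0.88 = 1833.30.
Round up → n = 1834 per group.

n = 1834 per group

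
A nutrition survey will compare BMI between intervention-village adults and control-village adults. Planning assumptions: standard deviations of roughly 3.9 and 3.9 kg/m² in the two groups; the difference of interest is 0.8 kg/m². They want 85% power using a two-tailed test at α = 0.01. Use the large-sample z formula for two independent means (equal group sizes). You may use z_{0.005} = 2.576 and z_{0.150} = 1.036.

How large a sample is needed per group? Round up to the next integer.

n = 621 per group

n = (z_{α/2} + z_β)² · (σ₁² + σ₂²) / δ²
  = (2.576 + 1.036)² · (3.9² + 3.9² = 30.42) / 0.8²
  = 13.0465 · 30.42 / 0.64
  = 620.12
Round up → n = 621 per group.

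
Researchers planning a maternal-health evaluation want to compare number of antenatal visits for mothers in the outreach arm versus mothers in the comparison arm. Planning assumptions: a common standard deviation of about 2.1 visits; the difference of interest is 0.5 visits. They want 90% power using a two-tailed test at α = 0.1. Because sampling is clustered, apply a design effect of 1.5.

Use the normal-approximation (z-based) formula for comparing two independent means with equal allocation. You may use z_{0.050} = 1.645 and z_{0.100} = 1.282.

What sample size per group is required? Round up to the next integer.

n = 454 per group

n = (z_{α/2} + z_β)² · (σ₁² + σ₂²) / δ²
  = (1.645 + 1.282)² · (2·2.1² = 8.82) / 0.5²
  = 8.5673 · 8.82 / 0.25
  = 302.26
Design effect: 1.5 × 302.26 = 453.38.
Round up → n = 454 per group.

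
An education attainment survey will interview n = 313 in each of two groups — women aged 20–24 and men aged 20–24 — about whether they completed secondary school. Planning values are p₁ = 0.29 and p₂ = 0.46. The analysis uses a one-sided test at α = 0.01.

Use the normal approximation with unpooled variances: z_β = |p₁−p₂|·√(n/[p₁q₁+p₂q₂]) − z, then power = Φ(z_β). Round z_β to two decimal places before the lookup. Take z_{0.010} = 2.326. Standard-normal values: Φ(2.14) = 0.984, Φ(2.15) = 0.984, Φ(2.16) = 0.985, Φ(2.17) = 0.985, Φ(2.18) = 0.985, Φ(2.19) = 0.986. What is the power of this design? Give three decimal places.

z_β = |p₁−p₂|·√(n/[p₁q₁+p₂q₂]) − z_α
    = 0.17 · √(313/0.4543) − 2.326
    = 0.17 · 26.2483 − 2.326
    = 4.4622 − 2.326 = 2.1362 → 2.14
Power = Φ(2.14) = 0.984.

Power ≈ 0.984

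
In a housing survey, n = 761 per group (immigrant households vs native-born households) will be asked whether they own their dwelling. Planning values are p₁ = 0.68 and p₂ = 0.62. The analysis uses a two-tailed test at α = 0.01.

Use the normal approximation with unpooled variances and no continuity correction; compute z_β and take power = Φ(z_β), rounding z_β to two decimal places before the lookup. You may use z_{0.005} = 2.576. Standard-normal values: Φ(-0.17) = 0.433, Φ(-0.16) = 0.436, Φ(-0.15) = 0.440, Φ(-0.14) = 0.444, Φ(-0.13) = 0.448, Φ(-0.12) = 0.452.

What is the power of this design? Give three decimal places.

z_β = |p₁−p₂|·√(n/[p₁q₁+p₂q₂]) − z_{α/2}
    = 0.06 · √(761/0.4532) − 2.576
    = 0.06 · 40.9777 − 2.576
    = 2.4587 − 2.576 = -0.1173 → -0.12
Power = Φ(-0.12) = 0.452.

Power ≈ 0.452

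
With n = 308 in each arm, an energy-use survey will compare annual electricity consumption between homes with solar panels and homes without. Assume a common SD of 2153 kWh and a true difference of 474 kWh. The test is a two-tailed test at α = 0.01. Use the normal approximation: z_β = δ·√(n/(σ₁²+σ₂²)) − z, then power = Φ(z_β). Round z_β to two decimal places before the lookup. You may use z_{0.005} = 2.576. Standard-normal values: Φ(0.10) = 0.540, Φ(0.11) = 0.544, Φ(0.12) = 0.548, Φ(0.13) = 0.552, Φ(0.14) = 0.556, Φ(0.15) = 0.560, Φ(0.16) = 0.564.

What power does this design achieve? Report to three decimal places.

z_β = δ·√(n/(σ₁²+σ₂²)) − z_{α/2}
    = 474 · √(308/9270818) − 2.576
    = 474 · 0.00576 − 2.576
    = 2.7321 − 2.576 = 0.1561 → 0.16
Power = Φ(0.16) = 0.564.

Power ≈ 0.564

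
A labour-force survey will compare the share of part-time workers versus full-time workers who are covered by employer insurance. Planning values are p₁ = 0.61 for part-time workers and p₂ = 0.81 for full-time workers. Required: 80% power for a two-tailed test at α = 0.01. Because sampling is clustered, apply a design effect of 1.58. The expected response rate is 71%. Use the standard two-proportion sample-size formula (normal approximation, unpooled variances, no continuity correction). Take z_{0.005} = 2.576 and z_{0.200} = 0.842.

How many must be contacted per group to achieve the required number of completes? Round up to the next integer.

n = 255 per group

n = (z_{α/2} + z_β)² · [p₁(1−p₁) + p₂(1−p₂)] / (p₁ − p₂)²
  = (2.576 + 0.842)² · (0.61·0.39 + 0.81·0.19) / (-0.20)²
  = (3.418)² · (0.2379 + 0.1539) / 0.0400
  = 11.6827 · 0.3918 / 0.0400
  = 114.43
Design effect: 1.58 × 114.43 = 180.80.
Adjust for 71% response: 180.80 / 0.71 = 254.65.
Round up → n = 255 per group.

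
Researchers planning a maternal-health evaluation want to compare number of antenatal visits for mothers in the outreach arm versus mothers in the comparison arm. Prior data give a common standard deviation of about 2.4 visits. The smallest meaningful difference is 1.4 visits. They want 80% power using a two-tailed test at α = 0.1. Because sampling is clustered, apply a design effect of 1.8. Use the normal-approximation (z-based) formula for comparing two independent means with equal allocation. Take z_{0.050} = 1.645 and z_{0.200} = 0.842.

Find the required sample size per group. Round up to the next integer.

n = (z_{α/2} + z_β)² · (σ₁² + σ₂²) / δ²
  = (1.645 + 0.842)² · (2·2.4² = 11.52) / 1.4²
  = 6.1852 · 11.52 / 1.96
  = 36.35
Design effect: 1.8 × 36.35 = 65.44.
Round up → n = 66 per group.

n = 66 per group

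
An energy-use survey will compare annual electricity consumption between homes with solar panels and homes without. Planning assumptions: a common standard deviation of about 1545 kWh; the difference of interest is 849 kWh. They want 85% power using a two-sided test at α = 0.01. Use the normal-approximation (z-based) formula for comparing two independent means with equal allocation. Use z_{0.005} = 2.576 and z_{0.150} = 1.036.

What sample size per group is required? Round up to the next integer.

n = 87 per group

n = (z_{α/2} + z_β)² · (σ₁² + σ₂²) / δ²
  = (2.576 + 1.036)² · (2·1545² = 4774050) / 849²
  = 13.0465 · 4774050 / 720801
  = 86.41
Round up → n = 87 per group.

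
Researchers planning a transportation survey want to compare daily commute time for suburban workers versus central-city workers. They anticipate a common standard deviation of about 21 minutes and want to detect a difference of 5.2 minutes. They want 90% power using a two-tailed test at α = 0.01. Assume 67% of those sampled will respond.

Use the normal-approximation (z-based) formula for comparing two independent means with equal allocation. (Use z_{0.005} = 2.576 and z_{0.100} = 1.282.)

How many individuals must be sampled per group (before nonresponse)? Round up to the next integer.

n = 725 per group

n = (z_{α/2} + z_β)² · (σ₁² + σ₂²) / δ²
  = (2.576 + 1.282)² · (2·21² = 882) / 5.2²
  = 14.8842 · 882 / 27.04
  = 485.50
Adjust for 67% response: 485.50 / 0.67 = 724.62.
Round up → n = 725 per group.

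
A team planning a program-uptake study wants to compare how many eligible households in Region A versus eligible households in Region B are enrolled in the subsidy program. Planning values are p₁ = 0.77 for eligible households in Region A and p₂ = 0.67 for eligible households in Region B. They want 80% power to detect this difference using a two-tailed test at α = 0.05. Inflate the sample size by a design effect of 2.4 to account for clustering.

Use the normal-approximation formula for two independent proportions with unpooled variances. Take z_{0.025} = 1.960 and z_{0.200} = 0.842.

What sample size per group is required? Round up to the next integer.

n = (z_{α/2} + z_β)² · [p₁(1−p₁) + p₂(1−p₂)] / (p₁ − p₂)²
  = (1.960 + 0.842)² · (0.77·0.23 + 0.67·0.33) / (0.10)²
  = (2.802)² · (0.1771 + 0.2211) / 0.0100
  = 7.8512 · 0.3982 / 0.0100
  = 312.63
Design effect: 2.4 × 312.63 = 750.32.
Round up → n = 751 per group.

n = 751 per group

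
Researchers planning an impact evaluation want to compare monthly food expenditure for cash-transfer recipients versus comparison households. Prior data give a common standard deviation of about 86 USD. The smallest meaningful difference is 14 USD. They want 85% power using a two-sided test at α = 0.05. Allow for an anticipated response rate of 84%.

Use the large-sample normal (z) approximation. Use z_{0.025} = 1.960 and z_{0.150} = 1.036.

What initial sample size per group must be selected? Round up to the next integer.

n = (z_{α/2} + z_β)² · (σ₁² + σ₂²) / δ²
  = (1.960 + 1.036)² · (2·86² = 14792) / 14²
  = 8.9760 · 14792 / 196
  = 677.41
Adjust for 84% response: 677.41 / 0.84 = 806.45.
Round up → n = 807 per group.

n = 807 per group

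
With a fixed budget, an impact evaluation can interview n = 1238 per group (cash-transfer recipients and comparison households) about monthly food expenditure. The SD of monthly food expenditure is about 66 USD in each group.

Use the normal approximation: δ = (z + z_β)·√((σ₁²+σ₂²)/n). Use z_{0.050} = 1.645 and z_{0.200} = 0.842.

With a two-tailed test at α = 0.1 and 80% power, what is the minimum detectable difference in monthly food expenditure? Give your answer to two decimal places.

Minimum detectable difference ≈ 6.60 USD

δ = (z_{α/2} + z_β) · √((σ₁²+σ₂²)/n)
  = (1.645 + 0.842) · √(8712/1238)
  = 2.487 · √7.0372
  = 2.487 · 2.6528
  = 6.5974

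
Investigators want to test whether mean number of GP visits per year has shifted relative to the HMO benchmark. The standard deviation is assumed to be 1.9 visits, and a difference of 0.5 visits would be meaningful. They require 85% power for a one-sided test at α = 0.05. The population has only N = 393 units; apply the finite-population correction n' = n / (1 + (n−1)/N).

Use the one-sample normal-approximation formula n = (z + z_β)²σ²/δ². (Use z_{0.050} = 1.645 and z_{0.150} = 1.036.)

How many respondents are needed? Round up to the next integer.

n = 83

n = (z_α + z_β)² · σ² / δ²
  = (1.645 + 1.036)² · 1.9² / 0.5²
  = 7.1878 · 3.61 / 0.25
  = 103.79
Finite-population correction (N = 393): 103.79 / (1 + (103.79 − 1)/393) = 82.27.
Round up → n = 83.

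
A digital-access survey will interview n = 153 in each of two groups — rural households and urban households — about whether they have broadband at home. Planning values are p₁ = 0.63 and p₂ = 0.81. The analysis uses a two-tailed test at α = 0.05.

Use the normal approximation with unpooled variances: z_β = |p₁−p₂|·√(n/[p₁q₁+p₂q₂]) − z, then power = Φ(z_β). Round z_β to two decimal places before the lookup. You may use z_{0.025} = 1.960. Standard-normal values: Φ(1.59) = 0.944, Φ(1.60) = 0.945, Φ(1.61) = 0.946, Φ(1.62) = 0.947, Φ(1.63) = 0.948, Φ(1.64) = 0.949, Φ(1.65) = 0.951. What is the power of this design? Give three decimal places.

Power ≈ 0.947

z_β = |p₁−p₂|·√(n/[p₁q₁+p₂q₂]) − z_{α/2}
    = 0.18 · √(153/0.3870) − 1.960
    = 0.18 · 19.8834 − 1.960
    = 3.5790 − 1.960 = 1.6190 → 1.62
Power = Φ(1.62) = 0.947.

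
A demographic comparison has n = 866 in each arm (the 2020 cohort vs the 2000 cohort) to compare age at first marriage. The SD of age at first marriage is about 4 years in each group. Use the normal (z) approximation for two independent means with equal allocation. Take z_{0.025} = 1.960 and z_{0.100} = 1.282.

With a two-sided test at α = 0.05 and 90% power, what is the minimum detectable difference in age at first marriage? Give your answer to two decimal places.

δ = (z_{α/2} + z_β) · √((σ₁²+σ₂²)/n)
  = (1.960 + 1.282) · √(32/866)
  = 3.242 · √0.03695
  = 3.242 · 0.1922
  = 0.6232

Minimum detectable difference ≈ 0.62 years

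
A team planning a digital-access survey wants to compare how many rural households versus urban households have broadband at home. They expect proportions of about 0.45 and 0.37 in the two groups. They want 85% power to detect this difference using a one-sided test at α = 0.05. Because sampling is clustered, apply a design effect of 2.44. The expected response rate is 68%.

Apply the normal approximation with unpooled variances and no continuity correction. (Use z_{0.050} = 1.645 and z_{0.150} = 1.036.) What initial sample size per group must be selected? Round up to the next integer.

n = (z_α + z_β)² · [p₁(1−p₁) + p₂(1−p₂)] / (p₁ − p₂)²
  = (1.645 + 1.036)² · (0.45·0.55 + 0.37·0.63) / (0.08)²
  = (2.681)² · (0.2475 + 0.2331) / 0.0064
  = 7.1878 · 0.4806 / 0.0064
  = 539.76
Design effect: 2.44 × 539.76 = 1317.00.
Adjust for 68% response: 1317.00 / 0.68 = 1936.77.
Round up → n = 1937 per group.

n = 1937 per group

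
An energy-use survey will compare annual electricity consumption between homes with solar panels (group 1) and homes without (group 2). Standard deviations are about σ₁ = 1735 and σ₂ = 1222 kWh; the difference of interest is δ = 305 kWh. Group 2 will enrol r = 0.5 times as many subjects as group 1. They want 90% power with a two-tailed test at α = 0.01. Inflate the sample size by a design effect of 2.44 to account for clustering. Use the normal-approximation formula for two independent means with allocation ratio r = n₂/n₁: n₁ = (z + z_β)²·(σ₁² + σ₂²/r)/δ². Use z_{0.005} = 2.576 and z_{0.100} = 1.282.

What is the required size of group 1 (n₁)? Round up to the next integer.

n₁ = (z_{α/2} + z_β)² · (σ₁² + σ₂²/r) / δ²
   = (2.576 + 1.282)² · (1735² + 1222²/0.5) / 305²
   = 14.8842 · (3010225 + 2986568) / 93025
   = 14.8842 · 5996793 / 93025
   = 959.50
Design effect: 2.44 × 959.50 = 2341.17.
Round up → n₁ = 2342; n₂ = r·n₁ = 0.5 × 2342 = 1171.

n₁ = 2342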